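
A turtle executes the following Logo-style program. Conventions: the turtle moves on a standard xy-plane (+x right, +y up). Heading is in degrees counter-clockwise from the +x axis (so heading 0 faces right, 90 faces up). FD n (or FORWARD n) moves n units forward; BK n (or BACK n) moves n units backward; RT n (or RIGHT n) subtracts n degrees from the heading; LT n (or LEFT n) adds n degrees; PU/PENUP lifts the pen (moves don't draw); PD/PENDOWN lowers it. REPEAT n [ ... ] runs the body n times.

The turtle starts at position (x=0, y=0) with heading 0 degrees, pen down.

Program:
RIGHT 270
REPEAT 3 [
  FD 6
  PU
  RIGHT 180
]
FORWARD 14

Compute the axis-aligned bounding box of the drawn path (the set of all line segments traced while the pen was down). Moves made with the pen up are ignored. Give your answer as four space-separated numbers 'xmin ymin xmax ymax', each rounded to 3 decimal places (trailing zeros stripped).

Executing turtle program step by step:
Start: pos=(0,0), heading=0, pen down
RT 270: heading 0 -> 90
REPEAT 3 [
  -- iteration 1/3 --
  FD 6: (0,0) -> (0,6) [heading=90, draw]
  PU: pen up
  RT 180: heading 90 -> 270
  -- iteration 2/3 --
  FD 6: (0,6) -> (0,0) [heading=270, move]
  PU: pen up
  RT 180: heading 270 -> 90
  -- iteration 3/3 --
  FD 6: (0,0) -> (0,6) [heading=90, move]
  PU: pen up
  RT 180: heading 90 -> 270
]
FD 14: (0,6) -> (0,-8) [heading=270, move]
Final: pos=(0,-8), heading=270, 1 segment(s) drawn

Segment endpoints: x in {0, 0}, y in {0, 6}
xmin=0, ymin=0, xmax=0, ymax=6

Answer: 0 0 0 6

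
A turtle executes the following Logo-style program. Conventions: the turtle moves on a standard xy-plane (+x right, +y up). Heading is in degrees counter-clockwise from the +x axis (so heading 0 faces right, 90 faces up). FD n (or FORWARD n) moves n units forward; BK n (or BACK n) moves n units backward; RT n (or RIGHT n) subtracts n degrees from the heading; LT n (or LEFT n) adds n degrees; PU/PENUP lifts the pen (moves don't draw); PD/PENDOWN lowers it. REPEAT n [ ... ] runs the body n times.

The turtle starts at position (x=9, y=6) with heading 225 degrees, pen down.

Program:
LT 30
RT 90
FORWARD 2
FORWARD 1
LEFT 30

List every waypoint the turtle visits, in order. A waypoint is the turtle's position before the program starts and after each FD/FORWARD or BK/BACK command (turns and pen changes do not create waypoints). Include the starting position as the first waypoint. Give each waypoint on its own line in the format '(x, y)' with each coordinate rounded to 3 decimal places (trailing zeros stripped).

Answer: (9, 6)
(7.068, 6.518)
(6.102, 6.776)

Derivation:
Executing turtle program step by step:
Start: pos=(9,6), heading=225, pen down
LT 30: heading 225 -> 255
RT 90: heading 255 -> 165
FD 2: (9,6) -> (7.068,6.518) [heading=165, draw]
FD 1: (7.068,6.518) -> (6.102,6.776) [heading=165, draw]
LT 30: heading 165 -> 195
Final: pos=(6.102,6.776), heading=195, 2 segment(s) drawn
Waypoints (3 total):
(9, 6)
(7.068, 6.518)
(6.102, 6.776)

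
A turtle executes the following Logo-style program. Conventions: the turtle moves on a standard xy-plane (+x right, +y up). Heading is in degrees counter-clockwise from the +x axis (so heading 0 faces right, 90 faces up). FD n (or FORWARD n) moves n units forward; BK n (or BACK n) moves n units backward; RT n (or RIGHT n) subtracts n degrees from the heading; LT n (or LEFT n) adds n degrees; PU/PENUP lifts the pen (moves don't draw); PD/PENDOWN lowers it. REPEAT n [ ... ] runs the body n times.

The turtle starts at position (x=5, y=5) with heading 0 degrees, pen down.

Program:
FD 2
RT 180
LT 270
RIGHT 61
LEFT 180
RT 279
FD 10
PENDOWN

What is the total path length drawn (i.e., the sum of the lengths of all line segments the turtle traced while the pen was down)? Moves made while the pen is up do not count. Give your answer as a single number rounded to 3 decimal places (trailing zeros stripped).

Answer: 12

Derivation:
Executing turtle program step by step:
Start: pos=(5,5), heading=0, pen down
FD 2: (5,5) -> (7,5) [heading=0, draw]
RT 180: heading 0 -> 180
LT 270: heading 180 -> 90
RT 61: heading 90 -> 29
LT 180: heading 29 -> 209
RT 279: heading 209 -> 290
FD 10: (7,5) -> (10.42,-4.397) [heading=290, draw]
PD: pen down
Final: pos=(10.42,-4.397), heading=290, 2 segment(s) drawn

Segment lengths:
  seg 1: (5,5) -> (7,5), length = 2
  seg 2: (7,5) -> (10.42,-4.397), length = 10
Total = 12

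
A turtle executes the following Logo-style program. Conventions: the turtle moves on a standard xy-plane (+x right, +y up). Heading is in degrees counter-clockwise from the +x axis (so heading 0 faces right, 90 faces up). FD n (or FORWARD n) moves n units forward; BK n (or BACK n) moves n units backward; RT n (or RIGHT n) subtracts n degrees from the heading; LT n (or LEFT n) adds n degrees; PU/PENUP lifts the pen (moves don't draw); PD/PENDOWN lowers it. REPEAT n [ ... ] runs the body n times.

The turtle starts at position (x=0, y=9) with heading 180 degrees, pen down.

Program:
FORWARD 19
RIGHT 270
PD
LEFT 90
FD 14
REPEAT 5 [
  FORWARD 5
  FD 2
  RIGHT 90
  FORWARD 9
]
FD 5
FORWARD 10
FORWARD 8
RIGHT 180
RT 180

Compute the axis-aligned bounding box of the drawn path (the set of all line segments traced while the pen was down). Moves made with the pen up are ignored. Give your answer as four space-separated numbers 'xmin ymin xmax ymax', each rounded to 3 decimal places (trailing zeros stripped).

Executing turtle program step by step:
Start: pos=(0,9), heading=180, pen down
FD 19: (0,9) -> (-19,9) [heading=180, draw]
RT 270: heading 180 -> 270
PD: pen down
LT 90: heading 270 -> 0
FD 14: (-19,9) -> (-5,9) [heading=0, draw]
REPEAT 5 [
  -- iteration 1/5 --
  FD 5: (-5,9) -> (0,9) [heading=0, draw]
  FD 2: (0,9) -> (2,9) [heading=0, draw]
  RT 90: heading 0 -> 270
  FD 9: (2,9) -> (2,0) [heading=270, draw]
  -- iteration 2/5 --
  FD 5: (2,0) -> (2,-5) [heading=270, draw]
  FD 2: (2,-5) -> (2,-7) [heading=270, draw]
  RT 90: heading 270 -> 180
  FD 9: (2,-7) -> (-7,-7) [heading=180, draw]
  -- iteration 3/5 --
  FD 5: (-7,-7) -> (-12,-7) [heading=180, draw]
  FD 2: (-12,-7) -> (-14,-7) [heading=180, draw]
  RT 90: heading 180 -> 90
  FD 9: (-14,-7) -> (-14,2) [heading=90, draw]
  -- iteration 4/5 --
  FD 5: (-14,2) -> (-14,7) [heading=90, draw]
  FD 2: (-14,7) -> (-14,9) [heading=90, draw]
  RT 90: heading 90 -> 0
  FD 9: (-14,9) -> (-5,9) [heading=0, draw]
  -- iteration 5/5 --
  FD 5: (-5,9) -> (0,9) [heading=0, draw]
  FD 2: (0,9) -> (2,9) [heading=0, draw]
  RT 90: heading 0 -> 270
  FD 9: (2,9) -> (2,0) [heading=270, draw]
]
FD 5: (2,0) -> (2,-5) [heading=270, draw]
FD 10: (2,-5) -> (2,-15) [heading=270, draw]
FD 8: (2,-15) -> (2,-23) [heading=270, draw]
RT 180: heading 270 -> 90
RT 180: heading 90 -> 270
Final: pos=(2,-23), heading=270, 20 segment(s) drawn

Segment endpoints: x in {-19, -14, -14, -14, -12, -7, -5, -5, 0, 0, 2, 2, 2, 2, 2, 2, 2}, y in {-23, -15, -7, -7, -7, -5, -5, 0, 0, 2, 7, 9, 9, 9}
xmin=-19, ymin=-23, xmax=2, ymax=9

Answer: -19 -23 2 9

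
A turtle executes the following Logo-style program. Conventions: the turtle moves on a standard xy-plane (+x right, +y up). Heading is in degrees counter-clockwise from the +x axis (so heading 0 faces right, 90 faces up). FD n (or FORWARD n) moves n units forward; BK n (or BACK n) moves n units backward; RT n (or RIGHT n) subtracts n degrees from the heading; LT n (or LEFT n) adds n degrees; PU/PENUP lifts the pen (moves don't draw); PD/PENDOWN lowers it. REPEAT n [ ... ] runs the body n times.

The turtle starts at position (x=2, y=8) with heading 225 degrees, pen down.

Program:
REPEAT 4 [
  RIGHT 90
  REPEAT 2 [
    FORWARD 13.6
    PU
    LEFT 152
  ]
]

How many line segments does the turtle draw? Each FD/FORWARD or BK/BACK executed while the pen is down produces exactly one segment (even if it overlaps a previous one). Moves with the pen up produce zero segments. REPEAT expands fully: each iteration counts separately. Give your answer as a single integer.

Executing turtle program step by step:
Start: pos=(2,8), heading=225, pen down
REPEAT 4 [
  -- iteration 1/4 --
  RT 90: heading 225 -> 135
  REPEAT 2 [
    -- iteration 1/2 --
    FD 13.6: (2,8) -> (-7.617,17.617) [heading=135, draw]
    PU: pen up
    LT 152: heading 135 -> 287
    -- iteration 2/2 --
    FD 13.6: (-7.617,17.617) -> (-3.64,4.611) [heading=287, move]
    PU: pen up
    LT 152: heading 287 -> 79
  ]
  -- iteration 2/4 --
  RT 90: heading 79 -> 349
  REPEAT 2 [
    -- iteration 1/2 --
    FD 13.6: (-3.64,4.611) -> (9.71,2.016) [heading=349, move]
    PU: pen up
    LT 152: heading 349 -> 141
    -- iteration 2/2 --
    FD 13.6: (9.71,2.016) -> (-0.859,10.575) [heading=141, move]
    PU: pen up
    LT 152: heading 141 -> 293
  ]
  -- iteration 3/4 --
  RT 90: heading 293 -> 203
  REPEAT 2 [
    -- iteration 1/2 --
    FD 13.6: (-0.859,10.575) -> (-13.378,5.261) [heading=203, move]
    PU: pen up
    LT 152: heading 203 -> 355
    -- iteration 2/2 --
    FD 13.6: (-13.378,5.261) -> (0.17,4.075) [heading=355, move]
    PU: pen up
    LT 152: heading 355 -> 147
  ]
  -- iteration 4/4 --
  RT 90: heading 147 -> 57
  REPEAT 2 [
    -- iteration 1/2 --
    FD 13.6: (0.17,4.075) -> (7.577,15.481) [heading=57, move]
    PU: pen up
    LT 152: heading 57 -> 209
    -- iteration 2/2 --
    FD 13.6: (7.577,15.481) -> (-4.318,8.888) [heading=209, move]
    PU: pen up
    LT 152: heading 209 -> 1
  ]
]
Final: pos=(-4.318,8.888), heading=1, 1 segment(s) drawn
Segments drawn: 1

Answer: 1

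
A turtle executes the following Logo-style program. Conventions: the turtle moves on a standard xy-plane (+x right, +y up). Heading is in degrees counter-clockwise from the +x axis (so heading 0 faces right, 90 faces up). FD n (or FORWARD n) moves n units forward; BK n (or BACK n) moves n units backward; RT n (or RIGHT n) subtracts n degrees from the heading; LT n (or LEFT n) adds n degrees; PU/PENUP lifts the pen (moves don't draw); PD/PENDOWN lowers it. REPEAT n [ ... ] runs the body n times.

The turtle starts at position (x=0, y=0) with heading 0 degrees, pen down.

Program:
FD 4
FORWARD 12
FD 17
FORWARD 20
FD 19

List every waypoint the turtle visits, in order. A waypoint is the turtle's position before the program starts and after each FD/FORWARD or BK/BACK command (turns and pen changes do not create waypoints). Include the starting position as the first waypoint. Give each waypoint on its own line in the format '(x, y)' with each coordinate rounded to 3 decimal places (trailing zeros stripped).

Executing turtle program step by step:
Start: pos=(0,0), heading=0, pen down
FD 4: (0,0) -> (4,0) [heading=0, draw]
FD 12: (4,0) -> (16,0) [heading=0, draw]
FD 17: (16,0) -> (33,0) [heading=0, draw]
FD 20: (33,0) -> (53,0) [heading=0, draw]
FD 19: (53,0) -> (72,0) [heading=0, draw]
Final: pos=(72,0), heading=0, 5 segment(s) drawn
Waypoints (6 total):
(0, 0)
(4, 0)
(16, 0)
(33, 0)
(53, 0)
(72, 0)

Answer: (0, 0)
(4, 0)
(16, 0)
(33, 0)
(53, 0)
(72, 0)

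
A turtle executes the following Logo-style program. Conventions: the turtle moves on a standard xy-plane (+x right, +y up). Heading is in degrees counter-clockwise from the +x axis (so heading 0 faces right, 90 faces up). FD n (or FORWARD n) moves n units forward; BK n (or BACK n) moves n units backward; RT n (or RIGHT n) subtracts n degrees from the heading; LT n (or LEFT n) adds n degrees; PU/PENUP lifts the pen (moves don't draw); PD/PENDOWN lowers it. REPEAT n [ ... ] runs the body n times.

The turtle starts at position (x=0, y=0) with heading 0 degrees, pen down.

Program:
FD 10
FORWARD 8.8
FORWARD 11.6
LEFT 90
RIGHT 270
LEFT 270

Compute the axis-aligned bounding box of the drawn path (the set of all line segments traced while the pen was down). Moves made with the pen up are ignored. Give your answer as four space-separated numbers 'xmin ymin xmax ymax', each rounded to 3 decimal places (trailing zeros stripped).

Executing turtle program step by step:
Start: pos=(0,0), heading=0, pen down
FD 10: (0,0) -> (10,0) [heading=0, draw]
FD 8.8: (10,0) -> (18.8,0) [heading=0, draw]
FD 11.6: (18.8,0) -> (30.4,0) [heading=0, draw]
LT 90: heading 0 -> 90
RT 270: heading 90 -> 180
LT 270: heading 180 -> 90
Final: pos=(30.4,0), heading=90, 3 segment(s) drawn

Segment endpoints: x in {0, 10, 18.8, 30.4}, y in {0}
xmin=0, ymin=0, xmax=30.4, ymax=0

Answer: 0 0 30.4 0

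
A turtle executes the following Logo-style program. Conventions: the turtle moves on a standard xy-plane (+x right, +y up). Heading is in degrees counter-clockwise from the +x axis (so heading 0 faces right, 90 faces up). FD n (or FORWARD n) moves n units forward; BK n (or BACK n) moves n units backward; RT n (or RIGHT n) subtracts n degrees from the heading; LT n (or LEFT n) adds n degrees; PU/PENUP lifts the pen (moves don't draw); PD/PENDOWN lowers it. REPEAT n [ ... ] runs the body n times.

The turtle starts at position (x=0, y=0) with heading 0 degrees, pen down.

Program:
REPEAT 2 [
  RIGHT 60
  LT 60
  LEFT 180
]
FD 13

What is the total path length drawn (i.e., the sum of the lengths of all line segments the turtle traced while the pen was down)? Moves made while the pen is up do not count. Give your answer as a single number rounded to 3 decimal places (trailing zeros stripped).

Answer: 13

Derivation:
Executing turtle program step by step:
Start: pos=(0,0), heading=0, pen down
REPEAT 2 [
  -- iteration 1/2 --
  RT 60: heading 0 -> 300
  LT 60: heading 300 -> 0
  LT 180: heading 0 -> 180
  -- iteration 2/2 --
  RT 60: heading 180 -> 120
  LT 60: heading 120 -> 180
  LT 180: heading 180 -> 0
]
FD 13: (0,0) -> (13,0) [heading=0, draw]
Final: pos=(13,0), heading=0, 1 segment(s) drawn

Segment lengths:
  seg 1: (0,0) -> (13,0), length = 13
Total = 13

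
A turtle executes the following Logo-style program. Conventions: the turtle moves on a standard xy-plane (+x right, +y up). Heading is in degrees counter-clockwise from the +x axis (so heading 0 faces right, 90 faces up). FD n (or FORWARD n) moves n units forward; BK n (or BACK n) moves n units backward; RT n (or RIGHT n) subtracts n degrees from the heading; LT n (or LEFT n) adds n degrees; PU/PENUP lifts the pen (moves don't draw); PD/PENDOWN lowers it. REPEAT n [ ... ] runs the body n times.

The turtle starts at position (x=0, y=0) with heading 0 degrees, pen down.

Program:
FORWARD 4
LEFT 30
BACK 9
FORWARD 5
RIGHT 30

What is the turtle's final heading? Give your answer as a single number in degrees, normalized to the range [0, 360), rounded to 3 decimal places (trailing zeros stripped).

Executing turtle program step by step:
Start: pos=(0,0), heading=0, pen down
FD 4: (0,0) -> (4,0) [heading=0, draw]
LT 30: heading 0 -> 30
BK 9: (4,0) -> (-3.794,-4.5) [heading=30, draw]
FD 5: (-3.794,-4.5) -> (0.536,-2) [heading=30, draw]
RT 30: heading 30 -> 0
Final: pos=(0.536,-2), heading=0, 3 segment(s) drawn

Answer: 0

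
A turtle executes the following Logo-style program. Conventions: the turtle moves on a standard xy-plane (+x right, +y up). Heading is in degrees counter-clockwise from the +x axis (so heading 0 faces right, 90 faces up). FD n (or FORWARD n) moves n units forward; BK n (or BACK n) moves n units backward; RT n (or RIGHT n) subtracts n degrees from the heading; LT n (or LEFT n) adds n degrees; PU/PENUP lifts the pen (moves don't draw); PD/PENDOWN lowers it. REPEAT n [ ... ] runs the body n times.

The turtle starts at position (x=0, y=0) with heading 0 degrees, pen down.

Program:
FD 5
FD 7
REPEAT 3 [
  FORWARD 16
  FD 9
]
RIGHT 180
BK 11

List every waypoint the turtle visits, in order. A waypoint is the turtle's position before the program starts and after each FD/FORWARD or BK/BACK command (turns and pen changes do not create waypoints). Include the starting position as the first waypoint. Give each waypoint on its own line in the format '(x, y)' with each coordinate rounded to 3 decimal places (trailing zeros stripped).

Answer: (0, 0)
(5, 0)
(12, 0)
(28, 0)
(37, 0)
(53, 0)
(62, 0)
(78, 0)
(87, 0)
(98, 0)

Derivation:
Executing turtle program step by step:
Start: pos=(0,0), heading=0, pen down
FD 5: (0,0) -> (5,0) [heading=0, draw]
FD 7: (5,0) -> (12,0) [heading=0, draw]
REPEAT 3 [
  -- iteration 1/3 --
  FD 16: (12,0) -> (28,0) [heading=0, draw]
  FD 9: (28,0) -> (37,0) [heading=0, draw]
  -- iteration 2/3 --
  FD 16: (37,0) -> (53,0) [heading=0, draw]
  FD 9: (53,0) -> (62,0) [heading=0, draw]
  -- iteration 3/3 --
  FD 16: (62,0) -> (78,0) [heading=0, draw]
  FD 9: (78,0) -> (87,0) [heading=0, draw]
]
RT 180: heading 0 -> 180
BK 11: (87,0) -> (98,0) [heading=180, draw]
Final: pos=(98,0), heading=180, 9 segment(s) drawn
Waypoints (10 total):
(0, 0)
(5, 0)
(12, 0)
(28, 0)
(37, 0)
(53, 0)
(62, 0)
(78, 0)
(87, 0)
(98, 0)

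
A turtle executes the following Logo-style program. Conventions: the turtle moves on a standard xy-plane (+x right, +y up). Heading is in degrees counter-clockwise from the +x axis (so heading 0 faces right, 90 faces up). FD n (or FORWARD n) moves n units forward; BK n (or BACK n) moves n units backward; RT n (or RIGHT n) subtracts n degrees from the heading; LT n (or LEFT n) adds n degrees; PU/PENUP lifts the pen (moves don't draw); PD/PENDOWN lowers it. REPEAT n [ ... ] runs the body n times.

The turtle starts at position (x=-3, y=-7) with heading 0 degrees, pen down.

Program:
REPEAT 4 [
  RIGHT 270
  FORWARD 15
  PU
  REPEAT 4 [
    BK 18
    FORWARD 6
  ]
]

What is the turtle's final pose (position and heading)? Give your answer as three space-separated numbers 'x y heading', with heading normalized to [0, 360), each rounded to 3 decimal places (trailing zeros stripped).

Executing turtle program step by step:
Start: pos=(-3,-7), heading=0, pen down
REPEAT 4 [
  -- iteration 1/4 --
  RT 270: heading 0 -> 90
  FD 15: (-3,-7) -> (-3,8) [heading=90, draw]
  PU: pen up
  REPEAT 4 [
    -- iteration 1/4 --
    BK 18: (-3,8) -> (-3,-10) [heading=90, move]
    FD 6: (-3,-10) -> (-3,-4) [heading=90, move]
    -- iteration 2/4 --
    BK 18: (-3,-4) -> (-3,-22) [heading=90, move]
    FD 6: (-3,-22) -> (-3,-16) [heading=90, move]
    -- iteration 3/4 --
    BK 18: (-3,-16) -> (-3,-34) [heading=90, move]
    FD 6: (-3,-34) -> (-3,-28) [heading=90, move]
    -- iteration 4/4 --
    BK 18: (-3,-28) -> (-3,-46) [heading=90, move]
    FD 6: (-3,-46) -> (-3,-40) [heading=90, move]
  ]
  -- iteration 2/4 --
  RT 270: heading 90 -> 180
  FD 15: (-3,-40) -> (-18,-40) [heading=180, move]
  PU: pen up
  REPEAT 4 [
    -- iteration 1/4 --
    BK 18: (-18,-40) -> (0,-40) [heading=180, move]
    FD 6: (0,-40) -> (-6,-40) [heading=180, move]
    -- iteration 2/4 --
    BK 18: (-6,-40) -> (12,-40) [heading=180, move]
    FD 6: (12,-40) -> (6,-40) [heading=180, move]
    -- iteration 3/4 --
    BK 18: (6,-40) -> (24,-40) [heading=180, move]
    FD 6: (24,-40) -> (18,-40) [heading=180, move]
    -- iteration 4/4 --
    BK 18: (18,-40) -> (36,-40) [heading=180, move]
    FD 6: (36,-40) -> (30,-40) [heading=180, move]
  ]
  -- iteration 3/4 --
  RT 270: heading 180 -> 270
  FD 15: (30,-40) -> (30,-55) [heading=270, move]
  PU: pen up
  REPEAT 4 [
    -- iteration 1/4 --
    BK 18: (30,-55) -> (30,-37) [heading=270, move]
    FD 6: (30,-37) -> (30,-43) [heading=270, move]
    -- iteration 2/4 --
    BK 18: (30,-43) -> (30,-25) [heading=270, move]
    FD 6: (30,-25) -> (30,-31) [heading=270, move]
    -- iteration 3/4 --
    BK 18: (30,-31) -> (30,-13) [heading=270, move]
    FD 6: (30,-13) -> (30,-19) [heading=270, move]
    -- iteration 4/4 --
    BK 18: (30,-19) -> (30,-1) [heading=270, move]
    FD 6: (30,-1) -> (30,-7) [heading=270, move]
  ]
  -- iteration 4/4 --
  RT 270: heading 270 -> 0
  FD 15: (30,-7) -> (45,-7) [heading=0, move]
  PU: pen up
  REPEAT 4 [
    -- iteration 1/4 --
    BK 18: (45,-7) -> (27,-7) [heading=0, move]
    FD 6: (27,-7) -> (33,-7) [heading=0, move]
    -- iteration 2/4 --
    BK 18: (33,-7) -> (15,-7) [heading=0, move]
    FD 6: (15,-7) -> (21,-7) [heading=0, move]
    -- iteration 3/4 --
    BK 18: (21,-7) -> (3,-7) [heading=0, move]
    FD 6: (3,-7) -> (9,-7) [heading=0, move]
    -- iteration 4/4 --
    BK 18: (9,-7) -> (-9,-7) [heading=0, move]
    FD 6: (-9,-7) -> (-3,-7) [heading=0, move]
  ]
]
Final: pos=(-3,-7), heading=0, 1 segment(s) drawn

Answer: -3 -7 0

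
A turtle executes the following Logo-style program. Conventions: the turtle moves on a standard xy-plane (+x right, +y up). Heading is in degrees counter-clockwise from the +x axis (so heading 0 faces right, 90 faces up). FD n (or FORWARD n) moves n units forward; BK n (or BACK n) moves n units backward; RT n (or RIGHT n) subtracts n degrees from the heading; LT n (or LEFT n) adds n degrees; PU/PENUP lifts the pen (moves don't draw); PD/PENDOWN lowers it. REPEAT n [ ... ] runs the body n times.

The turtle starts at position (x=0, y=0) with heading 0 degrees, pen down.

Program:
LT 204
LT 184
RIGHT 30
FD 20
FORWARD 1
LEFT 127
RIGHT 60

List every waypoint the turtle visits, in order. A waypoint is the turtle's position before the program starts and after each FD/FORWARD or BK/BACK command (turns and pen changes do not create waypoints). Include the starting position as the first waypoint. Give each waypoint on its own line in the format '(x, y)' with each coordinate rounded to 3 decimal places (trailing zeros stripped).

Executing turtle program step by step:
Start: pos=(0,0), heading=0, pen down
LT 204: heading 0 -> 204
LT 184: heading 204 -> 28
RT 30: heading 28 -> 358
FD 20: (0,0) -> (19.988,-0.698) [heading=358, draw]
FD 1: (19.988,-0.698) -> (20.987,-0.733) [heading=358, draw]
LT 127: heading 358 -> 125
RT 60: heading 125 -> 65
Final: pos=(20.987,-0.733), heading=65, 2 segment(s) drawn
Waypoints (3 total):
(0, 0)
(19.988, -0.698)
(20.987, -0.733)

Answer: (0, 0)
(19.988, -0.698)
(20.987, -0.733)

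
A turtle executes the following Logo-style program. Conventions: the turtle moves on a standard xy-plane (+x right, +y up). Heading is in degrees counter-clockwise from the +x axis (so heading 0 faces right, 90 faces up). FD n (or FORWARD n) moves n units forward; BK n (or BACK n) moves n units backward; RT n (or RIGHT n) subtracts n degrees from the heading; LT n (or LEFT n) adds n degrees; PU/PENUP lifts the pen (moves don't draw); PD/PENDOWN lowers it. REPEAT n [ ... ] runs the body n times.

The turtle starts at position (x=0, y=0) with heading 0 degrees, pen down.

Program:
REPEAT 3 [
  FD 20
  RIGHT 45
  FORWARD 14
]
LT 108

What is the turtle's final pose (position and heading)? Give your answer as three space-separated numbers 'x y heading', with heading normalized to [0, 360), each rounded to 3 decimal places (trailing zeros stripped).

Answer: 34.142 -67.941 333

Derivation:
Executing turtle program step by step:
Start: pos=(0,0), heading=0, pen down
REPEAT 3 [
  -- iteration 1/3 --
  FD 20: (0,0) -> (20,0) [heading=0, draw]
  RT 45: heading 0 -> 315
  FD 14: (20,0) -> (29.899,-9.899) [heading=315, draw]
  -- iteration 2/3 --
  FD 20: (29.899,-9.899) -> (44.042,-24.042) [heading=315, draw]
  RT 45: heading 315 -> 270
  FD 14: (44.042,-24.042) -> (44.042,-38.042) [heading=270, draw]
  -- iteration 3/3 --
  FD 20: (44.042,-38.042) -> (44.042,-58.042) [heading=270, draw]
  RT 45: heading 270 -> 225
  FD 14: (44.042,-58.042) -> (34.142,-67.941) [heading=225, draw]
]
LT 108: heading 225 -> 333
Final: pos=(34.142,-67.941), heading=333, 6 segment(s) drawn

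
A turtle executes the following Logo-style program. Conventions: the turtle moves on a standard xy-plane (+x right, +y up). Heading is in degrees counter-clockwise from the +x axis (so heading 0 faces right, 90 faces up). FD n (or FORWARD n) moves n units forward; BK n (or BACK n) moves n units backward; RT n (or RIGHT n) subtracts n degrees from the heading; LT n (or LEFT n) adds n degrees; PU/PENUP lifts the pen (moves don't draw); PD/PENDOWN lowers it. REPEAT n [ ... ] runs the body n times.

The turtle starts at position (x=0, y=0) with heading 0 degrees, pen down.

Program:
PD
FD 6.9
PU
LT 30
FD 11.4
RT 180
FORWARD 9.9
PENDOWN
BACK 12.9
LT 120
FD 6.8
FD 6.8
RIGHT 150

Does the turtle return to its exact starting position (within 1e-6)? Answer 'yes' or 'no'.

Answer: no

Derivation:
Executing turtle program step by step:
Start: pos=(0,0), heading=0, pen down
PD: pen down
FD 6.9: (0,0) -> (6.9,0) [heading=0, draw]
PU: pen up
LT 30: heading 0 -> 30
FD 11.4: (6.9,0) -> (16.773,5.7) [heading=30, move]
RT 180: heading 30 -> 210
FD 9.9: (16.773,5.7) -> (8.199,0.75) [heading=210, move]
PD: pen down
BK 12.9: (8.199,0.75) -> (19.371,7.2) [heading=210, draw]
LT 120: heading 210 -> 330
FD 6.8: (19.371,7.2) -> (25.26,3.8) [heading=330, draw]
FD 6.8: (25.26,3.8) -> (31.149,0.4) [heading=330, draw]
RT 150: heading 330 -> 180
Final: pos=(31.149,0.4), heading=180, 4 segment(s) drawn

Start position: (0, 0)
Final position: (31.149, 0.4)
Distance = 31.151; >= 1e-6 -> NOT closed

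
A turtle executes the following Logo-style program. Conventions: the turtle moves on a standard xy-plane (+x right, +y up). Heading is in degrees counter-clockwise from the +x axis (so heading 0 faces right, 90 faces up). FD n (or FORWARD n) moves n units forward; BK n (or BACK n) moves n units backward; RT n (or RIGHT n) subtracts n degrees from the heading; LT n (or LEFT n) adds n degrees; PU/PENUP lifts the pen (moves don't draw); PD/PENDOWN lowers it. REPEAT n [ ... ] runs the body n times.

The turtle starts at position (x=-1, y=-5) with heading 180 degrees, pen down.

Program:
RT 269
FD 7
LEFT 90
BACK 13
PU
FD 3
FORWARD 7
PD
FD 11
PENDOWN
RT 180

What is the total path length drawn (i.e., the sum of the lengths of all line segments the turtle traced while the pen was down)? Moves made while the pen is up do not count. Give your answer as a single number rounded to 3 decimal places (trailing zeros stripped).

Answer: 31

Derivation:
Executing turtle program step by step:
Start: pos=(-1,-5), heading=180, pen down
RT 269: heading 180 -> 271
FD 7: (-1,-5) -> (-0.878,-11.999) [heading=271, draw]
LT 90: heading 271 -> 1
BK 13: (-0.878,-11.999) -> (-13.876,-12.226) [heading=1, draw]
PU: pen up
FD 3: (-13.876,-12.226) -> (-10.876,-12.173) [heading=1, move]
FD 7: (-10.876,-12.173) -> (-3.877,-12.051) [heading=1, move]
PD: pen down
FD 11: (-3.877,-12.051) -> (7.121,-11.859) [heading=1, draw]
PD: pen down
RT 180: heading 1 -> 181
Final: pos=(7.121,-11.859), heading=181, 3 segment(s) drawn

Segment lengths:
  seg 1: (-1,-5) -> (-0.878,-11.999), length = 7
  seg 2: (-0.878,-11.999) -> (-13.876,-12.226), length = 13
  seg 3: (-3.877,-12.051) -> (7.121,-11.859), length = 11
Total = 31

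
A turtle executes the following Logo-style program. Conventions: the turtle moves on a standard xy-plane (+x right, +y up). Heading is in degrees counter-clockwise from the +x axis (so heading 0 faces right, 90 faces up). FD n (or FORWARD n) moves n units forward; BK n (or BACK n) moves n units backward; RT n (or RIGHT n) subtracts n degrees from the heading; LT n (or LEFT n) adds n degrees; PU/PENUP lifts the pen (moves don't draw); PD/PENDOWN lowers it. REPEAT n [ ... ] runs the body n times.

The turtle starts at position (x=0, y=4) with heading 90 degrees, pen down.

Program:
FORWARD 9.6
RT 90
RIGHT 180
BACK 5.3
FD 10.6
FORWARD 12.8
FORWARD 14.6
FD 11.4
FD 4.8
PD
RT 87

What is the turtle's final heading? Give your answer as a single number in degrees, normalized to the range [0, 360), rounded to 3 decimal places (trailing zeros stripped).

Answer: 93

Derivation:
Executing turtle program step by step:
Start: pos=(0,4), heading=90, pen down
FD 9.6: (0,4) -> (0,13.6) [heading=90, draw]
RT 90: heading 90 -> 0
RT 180: heading 0 -> 180
BK 5.3: (0,13.6) -> (5.3,13.6) [heading=180, draw]
FD 10.6: (5.3,13.6) -> (-5.3,13.6) [heading=180, draw]
FD 12.8: (-5.3,13.6) -> (-18.1,13.6) [heading=180, draw]
FD 14.6: (-18.1,13.6) -> (-32.7,13.6) [heading=180, draw]
FD 11.4: (-32.7,13.6) -> (-44.1,13.6) [heading=180, draw]
FD 4.8: (-44.1,13.6) -> (-48.9,13.6) [heading=180, draw]
PD: pen down
RT 87: heading 180 -> 93
Final: pos=(-48.9,13.6), heading=93, 7 segment(s) drawn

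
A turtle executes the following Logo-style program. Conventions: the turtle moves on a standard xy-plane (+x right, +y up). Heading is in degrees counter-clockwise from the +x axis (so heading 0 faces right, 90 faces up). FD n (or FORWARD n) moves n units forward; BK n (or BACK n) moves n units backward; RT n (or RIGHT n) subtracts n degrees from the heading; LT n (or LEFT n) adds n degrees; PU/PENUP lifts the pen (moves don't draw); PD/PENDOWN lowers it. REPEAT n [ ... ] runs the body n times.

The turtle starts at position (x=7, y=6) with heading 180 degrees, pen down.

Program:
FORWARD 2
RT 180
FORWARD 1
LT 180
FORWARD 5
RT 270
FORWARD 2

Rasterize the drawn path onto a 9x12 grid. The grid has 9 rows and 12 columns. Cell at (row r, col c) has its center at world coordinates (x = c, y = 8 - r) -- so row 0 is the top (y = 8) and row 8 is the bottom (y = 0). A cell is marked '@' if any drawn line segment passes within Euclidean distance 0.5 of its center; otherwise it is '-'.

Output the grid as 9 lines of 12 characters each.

Answer: ------------
------------
-@@@@@@@----
-@----------
-@----------
------------
------------
------------
------------

Derivation:
Segment 0: (7,6) -> (5,6)
Segment 1: (5,6) -> (6,6)
Segment 2: (6,6) -> (1,6)
Segment 3: (1,6) -> (1,4)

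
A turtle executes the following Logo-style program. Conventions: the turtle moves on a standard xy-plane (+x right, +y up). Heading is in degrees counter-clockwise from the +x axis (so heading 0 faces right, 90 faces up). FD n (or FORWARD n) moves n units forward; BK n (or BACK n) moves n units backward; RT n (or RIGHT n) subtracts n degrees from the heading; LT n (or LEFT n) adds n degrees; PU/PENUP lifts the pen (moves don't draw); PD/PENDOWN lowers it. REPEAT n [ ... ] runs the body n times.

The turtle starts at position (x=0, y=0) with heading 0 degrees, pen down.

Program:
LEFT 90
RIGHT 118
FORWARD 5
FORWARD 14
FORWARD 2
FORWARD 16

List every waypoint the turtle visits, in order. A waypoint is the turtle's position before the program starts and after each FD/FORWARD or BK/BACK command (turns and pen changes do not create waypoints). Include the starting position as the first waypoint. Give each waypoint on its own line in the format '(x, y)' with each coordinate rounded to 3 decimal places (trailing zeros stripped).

Executing turtle program step by step:
Start: pos=(0,0), heading=0, pen down
LT 90: heading 0 -> 90
RT 118: heading 90 -> 332
FD 5: (0,0) -> (4.415,-2.347) [heading=332, draw]
FD 14: (4.415,-2.347) -> (16.776,-8.92) [heading=332, draw]
FD 2: (16.776,-8.92) -> (18.542,-9.859) [heading=332, draw]
FD 16: (18.542,-9.859) -> (32.669,-17.37) [heading=332, draw]
Final: pos=(32.669,-17.37), heading=332, 4 segment(s) drawn
Waypoints (5 total):
(0, 0)
(4.415, -2.347)
(16.776, -8.92)
(18.542, -9.859)
(32.669, -17.37)

Answer: (0, 0)
(4.415, -2.347)
(16.776, -8.92)
(18.542, -9.859)
(32.669, -17.37)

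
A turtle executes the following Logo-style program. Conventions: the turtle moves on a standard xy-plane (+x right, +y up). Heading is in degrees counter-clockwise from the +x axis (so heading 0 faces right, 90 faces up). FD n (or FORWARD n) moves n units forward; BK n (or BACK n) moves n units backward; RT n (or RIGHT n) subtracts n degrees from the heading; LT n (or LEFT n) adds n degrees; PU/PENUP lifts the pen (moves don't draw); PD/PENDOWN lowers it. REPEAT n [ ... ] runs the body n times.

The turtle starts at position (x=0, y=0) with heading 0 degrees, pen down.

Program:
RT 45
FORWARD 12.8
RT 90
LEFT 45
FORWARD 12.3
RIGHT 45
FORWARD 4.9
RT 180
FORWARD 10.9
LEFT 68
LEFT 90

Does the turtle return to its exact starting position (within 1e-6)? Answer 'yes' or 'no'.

Executing turtle program step by step:
Start: pos=(0,0), heading=0, pen down
RT 45: heading 0 -> 315
FD 12.8: (0,0) -> (9.051,-9.051) [heading=315, draw]
RT 90: heading 315 -> 225
LT 45: heading 225 -> 270
FD 12.3: (9.051,-9.051) -> (9.051,-21.351) [heading=270, draw]
RT 45: heading 270 -> 225
FD 4.9: (9.051,-21.351) -> (5.586,-24.816) [heading=225, draw]
RT 180: heading 225 -> 45
FD 10.9: (5.586,-24.816) -> (13.294,-17.108) [heading=45, draw]
LT 68: heading 45 -> 113
LT 90: heading 113 -> 203
Final: pos=(13.294,-17.108), heading=203, 4 segment(s) drawn

Start position: (0, 0)
Final position: (13.294, -17.108)
Distance = 21.666; >= 1e-6 -> NOT closed

Answer: no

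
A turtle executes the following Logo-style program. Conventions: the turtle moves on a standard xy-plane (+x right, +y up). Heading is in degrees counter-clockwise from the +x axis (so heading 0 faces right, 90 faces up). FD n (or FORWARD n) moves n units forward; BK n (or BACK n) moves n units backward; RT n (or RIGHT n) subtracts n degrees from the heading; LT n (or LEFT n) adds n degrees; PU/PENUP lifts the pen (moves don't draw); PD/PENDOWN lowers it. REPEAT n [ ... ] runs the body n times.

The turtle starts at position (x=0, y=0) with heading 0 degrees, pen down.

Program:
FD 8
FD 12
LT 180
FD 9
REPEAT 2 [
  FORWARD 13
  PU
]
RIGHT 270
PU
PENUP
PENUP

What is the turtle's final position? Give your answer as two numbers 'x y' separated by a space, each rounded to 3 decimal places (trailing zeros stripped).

Executing turtle program step by step:
Start: pos=(0,0), heading=0, pen down
FD 8: (0,0) -> (8,0) [heading=0, draw]
FD 12: (8,0) -> (20,0) [heading=0, draw]
LT 180: heading 0 -> 180
FD 9: (20,0) -> (11,0) [heading=180, draw]
REPEAT 2 [
  -- iteration 1/2 --
  FD 13: (11,0) -> (-2,0) [heading=180, draw]
  PU: pen up
  -- iteration 2/2 --
  FD 13: (-2,0) -> (-15,0) [heading=180, move]
  PU: pen up
]
RT 270: heading 180 -> 270
PU: pen up
PU: pen up
PU: pen up
Final: pos=(-15,0), heading=270, 4 segment(s) drawn

Answer: -15 0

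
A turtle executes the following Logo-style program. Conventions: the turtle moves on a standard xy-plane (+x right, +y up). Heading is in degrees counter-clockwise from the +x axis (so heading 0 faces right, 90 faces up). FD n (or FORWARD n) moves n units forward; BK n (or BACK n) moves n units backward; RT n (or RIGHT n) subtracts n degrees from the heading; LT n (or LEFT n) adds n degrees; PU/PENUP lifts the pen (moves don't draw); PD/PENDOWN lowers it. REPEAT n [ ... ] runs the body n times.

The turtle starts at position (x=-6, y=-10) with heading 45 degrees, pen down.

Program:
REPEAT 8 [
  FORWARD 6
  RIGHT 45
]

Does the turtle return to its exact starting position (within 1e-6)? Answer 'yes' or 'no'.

Executing turtle program step by step:
Start: pos=(-6,-10), heading=45, pen down
REPEAT 8 [
  -- iteration 1/8 --
  FD 6: (-6,-10) -> (-1.757,-5.757) [heading=45, draw]
  RT 45: heading 45 -> 0
  -- iteration 2/8 --
  FD 6: (-1.757,-5.757) -> (4.243,-5.757) [heading=0, draw]
  RT 45: heading 0 -> 315
  -- iteration 3/8 --
  FD 6: (4.243,-5.757) -> (8.485,-10) [heading=315, draw]
  RT 45: heading 315 -> 270
  -- iteration 4/8 --
  FD 6: (8.485,-10) -> (8.485,-16) [heading=270, draw]
  RT 45: heading 270 -> 225
  -- iteration 5/8 --
  FD 6: (8.485,-16) -> (4.243,-20.243) [heading=225, draw]
  RT 45: heading 225 -> 180
  -- iteration 6/8 --
  FD 6: (4.243,-20.243) -> (-1.757,-20.243) [heading=180, draw]
  RT 45: heading 180 -> 135
  -- iteration 7/8 --
  FD 6: (-1.757,-20.243) -> (-6,-16) [heading=135, draw]
  RT 45: heading 135 -> 90
  -- iteration 8/8 --
  FD 6: (-6,-16) -> (-6,-10) [heading=90, draw]
  RT 45: heading 90 -> 45
]
Final: pos=(-6,-10), heading=45, 8 segment(s) drawn

Start position: (-6, -10)
Final position: (-6, -10)
Distance = 0; < 1e-6 -> CLOSED

Answer: yes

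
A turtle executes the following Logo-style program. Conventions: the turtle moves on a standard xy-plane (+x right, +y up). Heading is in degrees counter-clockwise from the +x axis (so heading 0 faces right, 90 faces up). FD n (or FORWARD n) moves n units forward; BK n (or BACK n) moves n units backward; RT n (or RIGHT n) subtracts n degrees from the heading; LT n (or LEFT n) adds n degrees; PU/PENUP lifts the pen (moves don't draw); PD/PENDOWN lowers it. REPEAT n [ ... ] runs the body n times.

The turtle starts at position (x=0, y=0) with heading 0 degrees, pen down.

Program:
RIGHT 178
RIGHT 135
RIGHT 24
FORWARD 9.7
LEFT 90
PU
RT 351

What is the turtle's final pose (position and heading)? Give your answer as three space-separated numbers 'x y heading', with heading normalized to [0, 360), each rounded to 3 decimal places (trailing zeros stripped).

Executing turtle program step by step:
Start: pos=(0,0), heading=0, pen down
RT 178: heading 0 -> 182
RT 135: heading 182 -> 47
RT 24: heading 47 -> 23
FD 9.7: (0,0) -> (8.929,3.79) [heading=23, draw]
LT 90: heading 23 -> 113
PU: pen up
RT 351: heading 113 -> 122
Final: pos=(8.929,3.79), heading=122, 1 segment(s) drawn

Answer: 8.929 3.79 122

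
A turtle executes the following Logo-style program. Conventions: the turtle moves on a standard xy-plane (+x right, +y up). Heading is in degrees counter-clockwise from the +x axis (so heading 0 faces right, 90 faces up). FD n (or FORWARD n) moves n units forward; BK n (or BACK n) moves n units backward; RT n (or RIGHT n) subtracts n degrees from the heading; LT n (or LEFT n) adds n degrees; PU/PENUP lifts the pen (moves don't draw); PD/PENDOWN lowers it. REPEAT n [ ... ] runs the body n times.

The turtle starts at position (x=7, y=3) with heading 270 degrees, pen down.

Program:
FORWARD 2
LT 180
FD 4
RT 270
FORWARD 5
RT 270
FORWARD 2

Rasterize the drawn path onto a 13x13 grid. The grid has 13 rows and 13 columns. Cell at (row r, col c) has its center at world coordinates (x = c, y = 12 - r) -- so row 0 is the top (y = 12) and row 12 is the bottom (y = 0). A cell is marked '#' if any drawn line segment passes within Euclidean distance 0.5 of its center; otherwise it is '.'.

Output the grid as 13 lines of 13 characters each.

Answer: .............
.............
.............
.............
.............
.............
.............
..######.....
..#....#.....
..#....#.....
.......#.....
.......#.....
.............

Derivation:
Segment 0: (7,3) -> (7,1)
Segment 1: (7,1) -> (7,5)
Segment 2: (7,5) -> (2,5)
Segment 3: (2,5) -> (2,3)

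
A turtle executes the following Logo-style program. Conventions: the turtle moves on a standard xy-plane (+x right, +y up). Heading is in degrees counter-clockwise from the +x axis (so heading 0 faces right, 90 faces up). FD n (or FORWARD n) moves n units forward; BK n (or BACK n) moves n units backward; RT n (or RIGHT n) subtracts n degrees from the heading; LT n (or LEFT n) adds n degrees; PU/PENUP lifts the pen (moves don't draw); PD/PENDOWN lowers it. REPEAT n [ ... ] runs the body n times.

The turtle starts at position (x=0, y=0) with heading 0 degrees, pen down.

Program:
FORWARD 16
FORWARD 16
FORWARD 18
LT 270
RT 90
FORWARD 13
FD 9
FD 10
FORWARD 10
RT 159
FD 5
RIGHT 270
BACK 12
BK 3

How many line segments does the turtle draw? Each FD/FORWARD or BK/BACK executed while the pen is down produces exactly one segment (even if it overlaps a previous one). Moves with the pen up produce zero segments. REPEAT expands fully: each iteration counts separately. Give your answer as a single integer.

Executing turtle program step by step:
Start: pos=(0,0), heading=0, pen down
FD 16: (0,0) -> (16,0) [heading=0, draw]
FD 16: (16,0) -> (32,0) [heading=0, draw]
FD 18: (32,0) -> (50,0) [heading=0, draw]
LT 270: heading 0 -> 270
RT 90: heading 270 -> 180
FD 13: (50,0) -> (37,0) [heading=180, draw]
FD 9: (37,0) -> (28,0) [heading=180, draw]
FD 10: (28,0) -> (18,0) [heading=180, draw]
FD 10: (18,0) -> (8,0) [heading=180, draw]
RT 159: heading 180 -> 21
FD 5: (8,0) -> (12.668,1.792) [heading=21, draw]
RT 270: heading 21 -> 111
BK 12: (12.668,1.792) -> (16.968,-9.411) [heading=111, draw]
BK 3: (16.968,-9.411) -> (18.043,-12.212) [heading=111, draw]
Final: pos=(18.043,-12.212), heading=111, 10 segment(s) drawn
Segments drawn: 10

Answer: 10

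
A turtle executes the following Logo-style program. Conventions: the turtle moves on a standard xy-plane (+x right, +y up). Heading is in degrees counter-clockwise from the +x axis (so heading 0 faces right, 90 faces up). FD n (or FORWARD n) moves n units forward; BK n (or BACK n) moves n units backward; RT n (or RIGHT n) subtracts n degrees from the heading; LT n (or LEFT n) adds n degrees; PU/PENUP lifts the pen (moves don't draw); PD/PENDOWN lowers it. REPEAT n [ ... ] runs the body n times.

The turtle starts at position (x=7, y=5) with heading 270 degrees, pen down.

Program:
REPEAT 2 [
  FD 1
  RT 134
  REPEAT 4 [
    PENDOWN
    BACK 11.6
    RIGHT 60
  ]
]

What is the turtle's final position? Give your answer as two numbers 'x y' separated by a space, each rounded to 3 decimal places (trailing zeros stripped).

Executing turtle program step by step:
Start: pos=(7,5), heading=270, pen down
REPEAT 2 [
  -- iteration 1/2 --
  FD 1: (7,5) -> (7,4) [heading=270, draw]
  RT 134: heading 270 -> 136
  REPEAT 4 [
    -- iteration 1/4 --
    PD: pen down
    BK 11.6: (7,4) -> (15.344,-4.058) [heading=136, draw]
    RT 60: heading 136 -> 76
    -- iteration 2/4 --
    PD: pen down
    BK 11.6: (15.344,-4.058) -> (12.538,-15.313) [heading=76, draw]
    RT 60: heading 76 -> 16
    -- iteration 3/4 --
    PD: pen down
    BK 11.6: (12.538,-15.313) -> (1.387,-18.511) [heading=16, draw]
    RT 60: heading 16 -> 316
    -- iteration 4/4 --
    PD: pen down
    BK 11.6: (1.387,-18.511) -> (-6.957,-10.453) [heading=316, draw]
    RT 60: heading 316 -> 256
  ]
  -- iteration 2/2 --
  FD 1: (-6.957,-10.453) -> (-7.199,-11.423) [heading=256, draw]
  RT 134: heading 256 -> 122
  REPEAT 4 [
    -- iteration 1/4 --
    PD: pen down
    BK 11.6: (-7.199,-11.423) -> (-1.052,-21.26) [heading=122, draw]
    RT 60: heading 122 -> 62
    -- iteration 2/4 --
    PD: pen down
    BK 11.6: (-1.052,-21.26) -> (-6.498,-31.503) [heading=62, draw]
    RT 60: heading 62 -> 2
    -- iteration 3/4 --
    PD: pen down
    BK 11.6: (-6.498,-31.503) -> (-18.091,-31.908) [heading=2, draw]
    RT 60: heading 2 -> 302
    -- iteration 4/4 --
    PD: pen down
    BK 11.6: (-18.091,-31.908) -> (-24.238,-22.07) [heading=302, draw]
    RT 60: heading 302 -> 242
  ]
]
Final: pos=(-24.238,-22.07), heading=242, 10 segment(s) drawn

Answer: -24.238 -22.07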